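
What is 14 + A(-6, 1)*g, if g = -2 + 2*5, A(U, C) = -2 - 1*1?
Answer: -10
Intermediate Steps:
A(U, C) = -3 (A(U, C) = -2 - 1 = -3)
g = 8 (g = -2 + 10 = 8)
14 + A(-6, 1)*g = 14 - 3*8 = 14 - 24 = -10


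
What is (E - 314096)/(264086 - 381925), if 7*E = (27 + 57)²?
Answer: 313088/117839 ≈ 2.6569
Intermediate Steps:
E = 1008 (E = (27 + 57)²/7 = (⅐)*84² = (⅐)*7056 = 1008)
(E - 314096)/(264086 - 381925) = (1008 - 314096)/(264086 - 381925) = -313088/(-117839) = -313088*(-1/117839) = 313088/117839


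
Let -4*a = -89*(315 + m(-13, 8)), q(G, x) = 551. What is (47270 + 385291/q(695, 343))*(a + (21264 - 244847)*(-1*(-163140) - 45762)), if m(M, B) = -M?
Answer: -693649313333558636/551 ≈ -1.2589e+15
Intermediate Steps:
a = 7298 (a = -(-89)*(315 - 1*(-13))/4 = -(-89)*(315 + 13)/4 = -(-89)*328/4 = -¼*(-29192) = 7298)
(47270 + 385291/q(695, 343))*(a + (21264 - 244847)*(-1*(-163140) - 45762)) = (47270 + 385291/551)*(7298 + (21264 - 244847)*(-1*(-163140) - 45762)) = (47270 + 385291*(1/551))*(7298 - 223583*(163140 - 45762)) = (47270 + 385291/551)*(7298 - 223583*117378) = 26431061*(7298 - 26243725374)/551 = (26431061/551)*(-26243718076) = -693649313333558636/551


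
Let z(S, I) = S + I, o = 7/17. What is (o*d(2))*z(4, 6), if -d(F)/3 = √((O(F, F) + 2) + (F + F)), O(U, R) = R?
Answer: -420*√2/17 ≈ -34.939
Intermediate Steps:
o = 7/17 (o = 7*(1/17) = 7/17 ≈ 0.41176)
d(F) = -3*√(2 + 3*F) (d(F) = -3*√((F + 2) + (F + F)) = -3*√((2 + F) + 2*F) = -3*√(2 + 3*F))
z(S, I) = I + S
(o*d(2))*z(4, 6) = (7*(-3*√(2 + 3*2))/17)*(6 + 4) = (7*(-3*√(2 + 6))/17)*10 = (7*(-6*√2)/17)*10 = -42*√2/17*10 = -420*√2/17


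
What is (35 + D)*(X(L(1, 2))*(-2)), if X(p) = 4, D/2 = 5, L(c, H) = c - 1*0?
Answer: -360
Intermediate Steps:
L(c, H) = c (L(c, H) = c + 0 = c)
D = 10 (D = 2*5 = 10)
(35 + D)*(X(L(1, 2))*(-2)) = (35 + 10)*(4*(-2)) = 45*(-8) = -360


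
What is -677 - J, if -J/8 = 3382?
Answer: 26379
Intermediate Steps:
J = -27056 (J = -8*3382 = -27056)
-677 - J = -677 - 1*(-27056) = -677 + 27056 = 26379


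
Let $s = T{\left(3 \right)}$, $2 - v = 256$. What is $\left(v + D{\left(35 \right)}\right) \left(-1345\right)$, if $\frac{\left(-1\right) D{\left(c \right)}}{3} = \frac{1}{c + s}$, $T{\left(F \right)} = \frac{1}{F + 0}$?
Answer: $\frac{36224885}{106} \approx 3.4174 \cdot 10^{5}$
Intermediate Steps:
$v = -254$ ($v = 2 - 256 = -254$)
$T{\left(F \right)} = \frac{1}{F}$
$s = \frac{1}{3} \approx 0.33333$
$D{\left(c \right)} = - \frac{3}{\frac{1}{3} + c}$ ($D{\left(c \right)} = - \frac{3}{c + \frac{1}{3}} = - \frac{3}{\frac{1}{3} + c}$)
$\left(v + D{\left(35 \right)}\right) \left(-1345\right) = \left(-254 - \frac{9}{1 + 3 \cdot 35}\right) \left(-1345\right) = \left(-254 - \frac{9}{1 + 105}\right) \left(-1345\right) = \left(-254 - \frac{9}{106}\right) \left(-1345\right) = \left(- \frac{26933}{106}\right) \left(-1345\right) = \frac{36224885}{106}$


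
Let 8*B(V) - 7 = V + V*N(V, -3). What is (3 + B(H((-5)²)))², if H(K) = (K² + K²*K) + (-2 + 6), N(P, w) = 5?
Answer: 9516978025/64 ≈ 1.4870e+8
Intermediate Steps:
H(K) = 4 + K² + K³ (H(K) = (K² + K³) + 4 = 4 + K² + K³)
B(V) = 7/8 + 3*V/4 (B(V) = 7/8 + (V + V*5)/8 = 7/8 + (V + 5*V)/8 = 7/8 + (6*V)/8 = 7/8 + 3*V/4)
(3 + B(H((-5)²)))² = (3 + (7/8 + 3*(4 + ((-5)²)² + ((-5)²)³)/4))² = (3 + (7/8 + 3*(4 + 25² + 25³)/4))² = (3 + (7/8 + 3*(4 + 625 + 15625)/4))² = (3 + (7/8 + (¾)*16254))² = (3 + (7/8 + 24381/2))² = (3 + 97531/8)² = (97555/8)² = 9516978025/64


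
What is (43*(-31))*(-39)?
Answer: 51987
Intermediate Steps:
(43*(-31))*(-39) = -1333*(-39) = 51987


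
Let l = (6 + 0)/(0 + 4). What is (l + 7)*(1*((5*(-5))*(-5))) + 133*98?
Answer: 28193/2 ≈ 14097.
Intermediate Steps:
l = 3/2 (l = 6/4 = 6*(¼) = 3/2 ≈ 1.5000)
(l + 7)*(1*((5*(-5))*(-5))) + 133*98 = (3/2 + 7)*(1*((5*(-5))*(-5))) + 133*98 = 17*(1*(-25*(-5)))/2 + 13034 = 17*(1*125)/2 + 13034 = (17/2)*125 + 13034 = 2125/2 + 13034 = 28193/2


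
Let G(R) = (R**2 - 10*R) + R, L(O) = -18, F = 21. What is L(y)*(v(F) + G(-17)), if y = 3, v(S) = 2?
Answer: -7992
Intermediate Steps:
G(R) = R**2 - 9*R
L(y)*(v(F) + G(-17)) = -18*(2 - 17*(-9 - 17)) = -18*(2 - 17*(-26)) = -18*(2 + 442) = -18*444 = -7992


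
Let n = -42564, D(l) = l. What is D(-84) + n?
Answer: -42648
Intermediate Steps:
D(-84) + n = -84 - 42564 = -42648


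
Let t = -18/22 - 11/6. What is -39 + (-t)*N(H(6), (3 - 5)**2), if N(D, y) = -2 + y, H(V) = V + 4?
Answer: -1112/33 ≈ -33.697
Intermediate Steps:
H(V) = 4 + V
t = -175/66 (t = -18*1/22 - 11*1/6 = -9/11 - 11/6 = -175/66 ≈ -2.6515)
-39 + (-t)*N(H(6), (3 - 5)**2) = -39 + (-1*(-175/66))*(-2 + (3 - 5)**2) = -39 + 175*(-2 + (-2)**2)/66 = -39 + 175*(-2 + 4)/66 = -39 + (175/66)*2 = -39 + 175/33 = -1112/33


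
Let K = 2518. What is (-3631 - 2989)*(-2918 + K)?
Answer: 2648000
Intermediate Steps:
(-3631 - 2989)*(-2918 + K) = (-3631 - 2989)*(-2918 + 2518) = -6620*(-400) = 2648000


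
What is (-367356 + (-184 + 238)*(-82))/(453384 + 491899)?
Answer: -371784/945283 ≈ -0.39330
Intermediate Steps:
(-367356 + (-184 + 238)*(-82))/(453384 + 491899) = (-367356 + 54*(-82))/945283 = (-367356 - 4428)*(1/945283) = -371784*1/945283 = -371784/945283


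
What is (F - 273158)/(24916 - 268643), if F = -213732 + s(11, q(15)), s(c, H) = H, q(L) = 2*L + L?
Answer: 486845/243727 ≈ 1.9975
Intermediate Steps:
q(L) = 3*L
F = -213687 (F = -213732 + 3*15 = -213732 + 45 = -213687)
(F - 273158)/(24916 - 268643) = (-213687 - 273158)/(24916 - 268643) = -486845/(-243727) = -486845*(-1/243727) = 486845/243727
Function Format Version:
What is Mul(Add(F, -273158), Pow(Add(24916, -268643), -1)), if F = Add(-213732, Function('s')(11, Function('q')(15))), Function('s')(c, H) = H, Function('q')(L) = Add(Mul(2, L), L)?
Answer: Rational(486845, 243727) ≈ 1.9975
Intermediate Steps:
Function('q')(L) = Mul(3, L)
F = -213687 (F = Add(-213732, Mul(3, 15)) = Add(-213732, 45) = -213687)
Mul(Add(F, -273158), Pow(Add(24916, -268643), -1)) = Mul(Add(-213687, -273158), Pow(Add(24916, -268643), -1)) = Mul(-486845, Pow(-243727, -1)) = Mul(-486845, Rational(-1, 243727)) = Rational(486845, 243727)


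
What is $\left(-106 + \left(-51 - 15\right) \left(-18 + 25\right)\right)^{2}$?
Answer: $322624$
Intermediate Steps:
$\left(-106 + \left(-51 - 15\right) \left(-18 + 25\right)\right)^{2} = \left(-106 - 462\right)^{2} = \left(-568\right)^{2} = 322624$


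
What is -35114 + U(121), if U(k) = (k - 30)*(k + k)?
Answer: -13092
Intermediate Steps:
U(k) = 2*k*(-30 + k) (U(k) = (-30 + k)*(2*k) = 2*k*(-30 + k))
-35114 + U(121) = -35114 + 2*121*(-30 + 121) = -35114 + 2*121*91 = -35114 + 22022 = -13092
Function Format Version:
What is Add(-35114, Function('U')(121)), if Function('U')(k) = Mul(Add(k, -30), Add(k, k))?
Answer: -13092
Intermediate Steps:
Function('U')(k) = Mul(2, k, Add(-30, k)) (Function('U')(k) = Mul(Add(-30, k), Mul(2, k)) = Mul(2, k, Add(-30, k)))
Add(-35114, Function('U')(121)) = Add(-35114, Mul(2, 121, Add(-30, 121))) = Add(-35114, Mul(2, 121, 91)) = Add(-35114, 22022) = -13092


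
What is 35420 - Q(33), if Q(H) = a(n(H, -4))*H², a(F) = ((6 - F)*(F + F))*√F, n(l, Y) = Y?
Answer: 35420 + 174240*I ≈ 35420.0 + 1.7424e+5*I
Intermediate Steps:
a(F) = 2*F^(3/2)*(6 - F) (a(F) = ((6 - F)*(2*F))*√F = (2*F*(6 - F))*√F = 2*F^(3/2)*(6 - F))
Q(H) = -160*I*H² (Q(H) = (2*(-4)^(3/2)*(6 - 1*(-4)))*H² = (2*(-8*I)*(6 + 4))*H² = (2*(-8*I)*10)*H² = (-160*I)*H² = -160*I*H²)
35420 - Q(33) = 35420 - (-160)*I*33² = 35420 - (-160)*I*1089 = 35420 - (-174240)*I = 35420 + 174240*I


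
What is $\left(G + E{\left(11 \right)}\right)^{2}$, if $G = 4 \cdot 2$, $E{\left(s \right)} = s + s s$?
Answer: $19600$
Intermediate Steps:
$E{\left(s \right)} = s + s^{2}$
$G = 8$
$\left(G + E{\left(11 \right)}\right)^{2} = \left(8 + 11 \left(1 + 11\right)\right)^{2} = \left(8 + 11 \cdot 12\right)^{2} = \left(8 + 132\right)^{2} = 140^{2} = 19600$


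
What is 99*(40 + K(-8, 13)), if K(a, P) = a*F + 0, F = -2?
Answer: 5544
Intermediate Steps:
K(a, P) = -2*a (K(a, P) = a*(-2) + 0 = -2*a + 0 = -2*a)
99*(40 + K(-8, 13)) = 99*(40 - 2*(-8)) = 99*(40 + 16) = 99*56 = 5544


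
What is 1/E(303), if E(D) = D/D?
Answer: 1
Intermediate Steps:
E(D) = 1
1/E(303) = 1/1 = 1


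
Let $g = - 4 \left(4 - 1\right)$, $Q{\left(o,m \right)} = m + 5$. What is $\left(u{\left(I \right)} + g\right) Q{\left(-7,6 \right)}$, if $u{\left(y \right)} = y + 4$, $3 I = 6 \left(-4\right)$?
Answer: $-176$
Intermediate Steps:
$Q{\left(o,m \right)} = 5 + m$
$g = -12$ ($g = \left(-4\right) 3 = -12$)
$I = -8$ ($I = \frac{6 \left(-4\right)}{3} = \frac{1}{3} \left(-24\right) = -8$)
$u{\left(y \right)} = 4 + y$
$\left(u{\left(I \right)} + g\right) Q{\left(-7,6 \right)} = \left(\left(4 - 8\right) - 12\right) \left(5 + 6\right) = \left(-4 - 12\right) 11 = \left(-16\right) 11 = -176$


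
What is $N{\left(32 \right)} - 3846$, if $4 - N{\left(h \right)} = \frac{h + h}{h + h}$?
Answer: $-3843$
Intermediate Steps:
$N{\left(h \right)} = 3$ ($N{\left(h \right)} = 4 - \frac{h + h}{h + h} = 4 - \frac{2 h}{2 h} = 4 - 2 h \frac{1}{2 h} = 4 - 1 = 3$)
$N{\left(32 \right)} - 3846 = 3 - 3846 = -3843$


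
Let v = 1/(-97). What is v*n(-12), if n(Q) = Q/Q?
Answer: -1/97 ≈ -0.010309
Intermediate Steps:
n(Q) = 1
v = -1/97 ≈ -0.010309
v*n(-12) = -1/97*1 = -1/97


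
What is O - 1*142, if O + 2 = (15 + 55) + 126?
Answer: 52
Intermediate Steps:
O = 194 (O = -2 + ((15 + 55) + 126) = -2 + (70 + 126) = -2 + 196 = 194)
O - 1*142 = 194 - 1*142 = 194 - 142 = 52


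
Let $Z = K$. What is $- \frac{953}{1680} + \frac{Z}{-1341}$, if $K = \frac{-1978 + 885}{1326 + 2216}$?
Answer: $- \frac{107732003}{189992880} \approx -0.56703$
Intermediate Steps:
$K = - \frac{1093}{3542} \approx -0.30858$
$Z = - \frac{1093}{3542} \approx -0.30858$
$- \frac{953}{1680} + \frac{Z}{-1341} = - \frac{953}{1680} - \frac{1093}{3542 \left(-1341\right)} = \left(-953\right) \frac{1}{1680} - - \frac{1093}{4749822} = - \frac{953}{1680} + \frac{1093}{4749822} = - \frac{107732003}{189992880}$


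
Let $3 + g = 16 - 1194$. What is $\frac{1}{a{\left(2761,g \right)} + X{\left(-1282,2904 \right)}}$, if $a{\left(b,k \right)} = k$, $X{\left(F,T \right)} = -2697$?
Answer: $- \frac{1}{3878} \approx -0.00025787$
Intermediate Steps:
$g = -1181$ ($g = -3 + \left(16 - 1194\right) = -3 - 1178 = -1181$)
$\frac{1}{a{\left(2761,g \right)} + X{\left(-1282,2904 \right)}} = \frac{1}{-1181 - 2697} = \frac{1}{-3878} = - \frac{1}{3878}$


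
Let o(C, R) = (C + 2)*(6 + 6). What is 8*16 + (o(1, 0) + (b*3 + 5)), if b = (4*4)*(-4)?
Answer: -23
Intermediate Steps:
o(C, R) = 24 + 12*C (o(C, R) = (2 + C)*12 = 24 + 12*C)
b = -64 (b = 16*(-4) = -64)
8*16 + (o(1, 0) + (b*3 + 5)) = 8*16 + ((24 + 12*1) + (-64*3 + 5)) = 128 + ((24 + 12) + (-192 + 5)) = 128 + (36 - 187) = 128 - 151 = -23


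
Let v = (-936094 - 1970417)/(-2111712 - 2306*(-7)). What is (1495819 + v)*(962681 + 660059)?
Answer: 508663484585207434/209557 ≈ 2.4273e+12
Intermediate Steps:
v = 2906511/2095570 (v = -2906511/(-2111712 + 16142) = -2906511/(-2095570) = -2906511*(-1/2095570) = 2906511/2095570 ≈ 1.3870)
(1495819 + v)*(962681 + 660059) = (1495819 + 2906511/2095570)*(962681 + 660059) = (3134596328341/2095570)*1622740 = 508663484585207434/209557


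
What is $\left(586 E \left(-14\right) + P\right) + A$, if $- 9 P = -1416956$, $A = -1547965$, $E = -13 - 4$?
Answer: $- \frac{11259517}{9} \approx -1.2511 \cdot 10^{6}$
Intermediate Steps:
$E = -17$ ($E = -13 - 4 = -17$)
$P = \frac{1416956}{9}$ ($P = \left(- \frac{1}{9}\right) \left(-1416956\right) = \frac{1416956}{9} \approx 1.5744 \cdot 10^{5}$)
$\left(586 E \left(-14\right) + P\right) + A = \left(586 \left(\left(-17\right) \left(-14\right)\right) + \frac{1416956}{9}\right) - 1547965 = \left(586 \cdot 238 + \frac{1416956}{9}\right) - 1547965 = \left(139468 + \frac{1416956}{9}\right) - 1547965 = \frac{2672168}{9} - 1547965 = - \frac{11259517}{9}$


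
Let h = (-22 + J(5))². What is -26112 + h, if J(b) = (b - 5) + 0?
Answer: -25628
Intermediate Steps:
J(b) = -5 + b (J(b) = (-5 + b) + 0 = -5 + b)
h = 484 (h = (-22 + (-5 + 5))² = (-22 + 0)² = (-22)² = 484)
-26112 + h = -26112 + 484 = -25628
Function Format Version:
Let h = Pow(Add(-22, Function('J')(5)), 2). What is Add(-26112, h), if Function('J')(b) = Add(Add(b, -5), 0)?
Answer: -25628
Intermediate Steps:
Function('J')(b) = Add(-5, b) (Function('J')(b) = Add(Add(-5, b), 0) = Add(-5, b))
h = 484 (h = Pow(Add(-22, Add(-5, 5)), 2) = Pow(Add(-22, 0), 2) = Pow(-22, 2) = 484)
Add(-26112, h) = Add(-26112, 484) = -25628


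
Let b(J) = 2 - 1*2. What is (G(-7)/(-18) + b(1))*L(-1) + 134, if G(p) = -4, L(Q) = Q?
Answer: 1204/9 ≈ 133.78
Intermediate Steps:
b(J) = 0 (b(J) = 2 - 2 = 0)
(G(-7)/(-18) + b(1))*L(-1) + 134 = (-4/(-18) + 0)*(-1) + 134 = (-4*(-1/18) + 0)*(-1) + 134 = (2/9 + 0)*(-1) + 134 = (2/9)*(-1) + 134 = -2/9 + 134 = 1204/9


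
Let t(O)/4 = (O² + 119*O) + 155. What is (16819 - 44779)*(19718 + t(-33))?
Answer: -251248560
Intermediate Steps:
t(O) = 620 + 4*O² + 476*O (t(O) = 4*((O² + 119*O) + 155) = 4*(155 + O² + 119*O) = 620 + 4*O² + 476*O)
(16819 - 44779)*(19718 + t(-33)) = (16819 - 44779)*(19718 + (620 + 4*(-33)² + 476*(-33))) = -27960*(19718 + (620 + 4*1089 - 15708)) = -27960*(19718 + (620 + 4356 - 15708)) = -27960*(19718 - 10732) = -27960*8986 = -251248560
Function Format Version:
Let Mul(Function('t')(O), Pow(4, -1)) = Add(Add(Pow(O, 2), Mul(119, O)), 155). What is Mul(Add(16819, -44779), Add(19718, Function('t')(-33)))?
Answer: -251248560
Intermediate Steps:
Function('t')(O) = Add(620, Mul(4, Pow(O, 2)), Mul(476, O)) (Function('t')(O) = Mul(4, Add(Add(Pow(O, 2), Mul(119, O)), 155)) = Mul(4, Add(155, Pow(O, 2), Mul(119, O))) = Add(620, Mul(4, Pow(O, 2)), Mul(476, O)))
Mul(Add(16819, -44779), Add(19718, Function('t')(-33))) = Mul(Add(16819, -44779), Add(19718, Add(620, Mul(4, Pow(-33, 2)), Mul(476, -33)))) = Mul(-27960, Add(19718, Add(620, Mul(4, 1089), -15708))) = Mul(-27960, Add(19718, Add(620, 4356, -15708))) = Mul(-27960, Add(19718, -10732)) = Mul(-27960, 8986) = -251248560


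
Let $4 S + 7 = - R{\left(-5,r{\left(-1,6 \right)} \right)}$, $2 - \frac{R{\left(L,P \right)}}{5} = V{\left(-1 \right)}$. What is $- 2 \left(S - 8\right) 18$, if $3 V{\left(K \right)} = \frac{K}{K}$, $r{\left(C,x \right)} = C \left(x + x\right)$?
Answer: $426$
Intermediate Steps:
$r{\left(C,x \right)} = 2 C x$ ($r{\left(C,x \right)} = C 2 x = 2 C x$)
$V{\left(K \right)} = \frac{1}{3}$ ($V{\left(K \right)} = \frac{K \frac{1}{K}}{3} = \frac{1}{3} \cdot 1 = \frac{1}{3}$)
$R{\left(L,P \right)} = \frac{25}{3}$ ($R{\left(L,P \right)} = 10 - \frac{5}{3} = \frac{25}{3}$)
$S = - \frac{23}{6}$ ($S = - \frac{7}{4} + \frac{\left(-1\right) \frac{25}{3}}{4} = - \frac{7}{4} + \frac{1}{4} \left(- \frac{25}{3}\right) = - \frac{7}{4} - \frac{25}{12} = - \frac{23}{6} \approx -3.8333$)
$- 2 \left(S - 8\right) 18 = - 2 \left(- \frac{23}{6} - 8\right) 18 = \left(-2\right) \left(- \frac{71}{6}\right) 18 = \frac{71}{3} \cdot 18 = 426$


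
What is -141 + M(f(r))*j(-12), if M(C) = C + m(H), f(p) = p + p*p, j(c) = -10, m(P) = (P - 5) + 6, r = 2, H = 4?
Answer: -251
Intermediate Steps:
m(P) = 1 + P (m(P) = (-5 + P) + 6 = 1 + P)
f(p) = p + p²
M(C) = 5 + C (M(C) = C + (1 + 4) = C + 5 = 5 + C)
-141 + M(f(r))*j(-12) = -141 + (5 + 2*(1 + 2))*(-10) = -141 + (5 + 2*3)*(-10) = -141 + (5 + 6)*(-10) = -141 + 11*(-10) = -141 - 110 = -251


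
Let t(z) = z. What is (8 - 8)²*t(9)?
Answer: 0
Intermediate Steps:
(8 - 8)²*t(9) = (8 - 8)²*9 = 0²*9 = 0*9 = 0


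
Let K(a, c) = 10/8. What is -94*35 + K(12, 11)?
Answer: -13155/4 ≈ -3288.8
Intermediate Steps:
K(a, c) = 5/4 (K(a, c) = 10*(⅛) = 5/4)
-94*35 + K(12, 11) = -94*35 + 5/4 = -3290 + 5/4 = -13155/4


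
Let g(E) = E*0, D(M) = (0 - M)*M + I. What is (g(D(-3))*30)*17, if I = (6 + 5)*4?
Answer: 0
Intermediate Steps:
I = 44 (I = 11*4 = 44)
D(M) = 44 - M**2 (D(M) = (0 - M)*M + 44 = (-M)*M + 44 = -M**2 + 44 = 44 - M**2)
g(E) = 0
(g(D(-3))*30)*17 = (0*30)*17 = 0*17 = 0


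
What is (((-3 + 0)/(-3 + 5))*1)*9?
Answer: -27/2 ≈ -13.500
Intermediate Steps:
(((-3 + 0)/(-3 + 5))*1)*9 = (-3/2*1)*9 = (-3*1/2*1)*9 = -3/2*1*9 = -3/2*9 = -27/2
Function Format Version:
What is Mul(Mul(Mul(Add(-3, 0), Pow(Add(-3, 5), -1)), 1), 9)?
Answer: Rational(-27, 2) ≈ -13.500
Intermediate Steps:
Mul(Mul(Mul(Add(-3, 0), Pow(Add(-3, 5), -1)), 1), 9) = Mul(Mul(Mul(-3, Pow(2, -1)), 1), 9) = Mul(Mul(Mul(-3, Rational(1, 2)), 1), 9) = Mul(Mul(Rational(-3, 2), 1), 9) = Mul(Rational(-3, 2), 9) = Rational(-27, 2)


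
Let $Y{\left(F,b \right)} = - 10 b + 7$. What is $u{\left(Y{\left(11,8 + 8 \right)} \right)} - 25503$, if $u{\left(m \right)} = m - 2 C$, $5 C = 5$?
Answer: $-25658$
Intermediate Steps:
$C = 1$ ($C = \frac{1}{5} \cdot 5 = 1$)
$Y{\left(F,b \right)} = 7 - 10 b$
$u{\left(m \right)} = -2 + m$ ($u{\left(m \right)} = m - 2 = -2 + m$)
$u{\left(Y{\left(11,8 + 8 \right)} \right)} - 25503 = \left(-2 + \left(7 - 10 \left(8 + 8\right)\right)\right) - 25503 = \left(-2 + \left(7 - 160\right)\right) - 25503 = \left(-2 - 153\right) - 25503 = -155 - 25503 = -25658$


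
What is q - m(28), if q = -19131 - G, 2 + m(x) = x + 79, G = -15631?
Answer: -3605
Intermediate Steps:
m(x) = 77 + x (m(x) = -2 + (x + 79) = -2 + (79 + x) = 77 + x)
q = -3500 (q = -19131 - 1*(-15631) = -19131 + 15631 = -3500)
q - m(28) = -3500 - (77 + 28) = -3500 - 1*105 = -3500 - 105 = -3605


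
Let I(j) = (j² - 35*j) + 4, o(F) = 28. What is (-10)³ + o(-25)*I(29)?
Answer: -5760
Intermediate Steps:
I(j) = 4 + j² - 35*j
(-10)³ + o(-25)*I(29) = (-10)³ + 28*(4 + 29² - 35*29) = -1000 + 28*(4 + 841 - 1015) = -1000 + 28*(-170) = -1000 - 4760 = -5760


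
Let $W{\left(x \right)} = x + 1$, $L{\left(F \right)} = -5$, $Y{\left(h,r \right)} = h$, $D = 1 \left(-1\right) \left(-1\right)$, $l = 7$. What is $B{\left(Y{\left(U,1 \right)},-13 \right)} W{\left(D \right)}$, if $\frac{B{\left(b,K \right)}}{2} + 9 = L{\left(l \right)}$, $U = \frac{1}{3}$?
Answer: $-56$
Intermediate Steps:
$U = \frac{1}{3} \approx 0.33333$
$D = 1$ ($D = \left(-1\right) \left(-1\right) = 1$)
$B{\left(b,K \right)} = -28$ ($B{\left(b,K \right)} = -18 + 2 \left(-5\right) = -18 - 10 = -28$)
$W{\left(x \right)} = 1 + x$
$B{\left(Y{\left(U,1 \right)},-13 \right)} W{\left(D \right)} = - 28 \left(1 + 1\right) = \left(-28\right) 2 = -56$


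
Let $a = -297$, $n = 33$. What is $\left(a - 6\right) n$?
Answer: $-9999$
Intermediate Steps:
$\left(a - 6\right) n = \left(-297 - 6\right) 33 = \left(-303\right) 33 = -9999$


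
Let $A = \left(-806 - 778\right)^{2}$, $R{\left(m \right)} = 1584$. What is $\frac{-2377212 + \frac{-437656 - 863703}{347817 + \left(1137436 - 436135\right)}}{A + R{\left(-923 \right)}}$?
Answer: $- \frac{498795440075}{526791523104} \approx -0.94686$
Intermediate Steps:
$A = 2509056$ ($A = \left(-1584\right)^{2} = 2509056$)
$\frac{-2377212 + \frac{-437656 - 863703}{347817 + \left(1137436 - 436135\right)}}{A + R{\left(-923 \right)}} = \frac{-2377212 + \frac{-437656 - 863703}{347817 + \left(1137436 - 436135\right)}}{2509056 + 1584} = \frac{-2377212 - \frac{1301359}{347817 + \left(1137436 - 436135\right)}}{2510640} = \left(-2377212 - \frac{1301359}{347817 + 701301}\right) \frac{1}{2510640} = \left(-2377212 - \frac{1301359}{1049118}\right) \frac{1}{2510640} = \left(- \frac{2493977200375}{1049118}\right) \frac{1}{2510640} = - \frac{498795440075}{526791523104}$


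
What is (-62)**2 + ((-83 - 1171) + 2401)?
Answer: 4991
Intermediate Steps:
(-62)**2 + ((-83 - 1171) + 2401) = 3844 + (-1254 + 2401) = 3844 + 1147 = 4991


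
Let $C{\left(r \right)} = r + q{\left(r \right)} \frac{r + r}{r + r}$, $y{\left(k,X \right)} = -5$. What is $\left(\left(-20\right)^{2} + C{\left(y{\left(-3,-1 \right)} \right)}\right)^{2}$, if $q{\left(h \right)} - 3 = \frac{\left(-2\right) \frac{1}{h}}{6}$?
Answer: $\frac{35652841}{225} \approx 1.5846 \cdot 10^{5}$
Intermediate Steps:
$q{\left(h \right)} = 3 - \frac{1}{3 h}$ ($q{\left(h \right)} = 3 + \frac{\left(-2\right) \frac{1}{h}}{6} = 3 + - \frac{2}{h} \frac{1}{6} = 3 - \frac{1}{3 h}$)
$C{\left(r \right)} = 3 + r - \frac{1}{3 r}$ ($C{\left(r \right)} = r + \left(3 - \frac{1}{3 r}\right) \frac{r + r}{r + r} = r + \left(3 - \frac{1}{3 r}\right) \frac{2 r}{2 r} = r + \left(3 - \frac{1}{3 r}\right) 2 r \frac{1}{2 r} = r + \left(3 - \frac{1}{3 r}\right) 1 = r + \left(3 - \frac{1}{3 r}\right) = 3 + r - \frac{1}{3 r}$)
$\left(\left(-20\right)^{2} + C{\left(y{\left(-3,-1 \right)} \right)}\right)^{2} = \left(\left(-20\right)^{2} - \left(2 - \frac{1}{15}\right)\right)^{2} = \left(400 - \frac{29}{15}\right)^{2} = \left(\frac{5971}{15}\right)^{2} = \frac{35652841}{225}$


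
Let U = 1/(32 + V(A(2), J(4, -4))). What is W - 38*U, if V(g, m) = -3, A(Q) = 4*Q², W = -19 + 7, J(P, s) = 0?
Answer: -386/29 ≈ -13.310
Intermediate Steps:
W = -12
U = 1/29 (U = 1/(32 - 3) = 1/29 ≈ 0.034483)
W - 38*U = -12 - 38*1/29 = -12 - 38/29 = -386/29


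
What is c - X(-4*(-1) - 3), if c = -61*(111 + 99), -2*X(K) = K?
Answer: -25619/2 ≈ -12810.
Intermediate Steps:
X(K) = -K/2
c = -12810 (c = -61*210 = -12810)
c - X(-4*(-1) - 3) = -12810 - (-1)*(-4*(-1) - 3)/2 = -12810 - (-1)*(4 - 3)/2 = -12810 - (-1)/2 = -12810 - 1*(-½) = -12810 + ½ = -25619/2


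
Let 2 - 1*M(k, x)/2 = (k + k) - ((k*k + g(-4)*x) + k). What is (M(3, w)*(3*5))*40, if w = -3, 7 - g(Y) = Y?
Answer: -30000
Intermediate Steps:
g(Y) = 7 - Y
M(k, x) = 4 - 2*k + 2*k² + 22*x (M(k, x) = 4 - 2*((k + k) - ((k*k + (7 - 1*(-4))*x) + k)) = 4 - 2*(2*k - ((k² + (7 + 4)*x) + k)) = 4 - 2*(2*k - ((k² + 11*x) + k)) = 4 - 2*(2*k - (k + k² + 11*x)) = 4 - 2*(2*k + (-k - k² - 11*x)) = 4 - 2*(k - k² - 11*x) = 4 + (-2*k + 2*k² + 22*x) = 4 - 2*k + 2*k² + 22*x)
(M(3, w)*(3*5))*40 = ((4 - 2*3 + 2*3² + 22*(-3))*(3*5))*40 = ((4 - 6 + 2*9 - 66)*15)*40 = ((4 - 6 + 18 - 66)*15)*40 = -50*15*40 = -750*40 = -30000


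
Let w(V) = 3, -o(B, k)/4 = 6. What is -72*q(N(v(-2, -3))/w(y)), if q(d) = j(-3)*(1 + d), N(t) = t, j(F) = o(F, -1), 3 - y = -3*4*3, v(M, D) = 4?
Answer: 4032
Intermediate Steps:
o(B, k) = -24 (o(B, k) = -4*6 = -24)
y = 39 (y = 3 - (-3*4)*3 = 3 - (-12)*3 = 3 - 1*(-36) = 3 + 36 = 39)
j(F) = -24
q(d) = -24 - 24*d (q(d) = -24*(1 + d) = -24 - 24*d)
-72*q(N(v(-2, -3))/w(y)) = -72*(-24 - 96/3) = -72*(-24 - 24*4/3) = -72*(-24 - 32) = -72*(-56) = 4032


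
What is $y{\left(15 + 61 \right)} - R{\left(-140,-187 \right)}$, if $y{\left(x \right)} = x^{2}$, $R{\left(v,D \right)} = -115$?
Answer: $5891$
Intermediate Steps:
$y{\left(15 + 61 \right)} - R{\left(-140,-187 \right)} = \left(15 + 61\right)^{2} - -115 = 76^{2} + 115 = 5776 + 115 = 5891$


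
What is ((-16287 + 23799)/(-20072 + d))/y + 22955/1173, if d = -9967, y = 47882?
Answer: 323694084407/16540765077 ≈ 19.569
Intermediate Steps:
((-16287 + 23799)/(-20072 + d))/y + 22955/1173 = ((-16287 + 23799)/(-20072 - 9967))/47882 + 22955/1173 = (7512/(-30039))*(1/47882) + 22955*(1/1173) = (7512*(-1/30039))*(1/47882) + 22955/1173 = -2504/10013*1/47882 + 22955/1173 = -1252/239721233 + 22955/1173 = 323694084407/16540765077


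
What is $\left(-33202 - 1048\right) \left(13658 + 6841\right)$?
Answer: $-702090750$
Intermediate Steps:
$\left(-33202 - 1048\right) \left(13658 + 6841\right) = \left(-34250\right) 20499 = -702090750$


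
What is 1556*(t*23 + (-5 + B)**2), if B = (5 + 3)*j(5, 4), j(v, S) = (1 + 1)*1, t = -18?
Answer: -455908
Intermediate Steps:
j(v, S) = 2 (j(v, S) = 2*1 = 2)
B = 16 (B = (5 + 3)*2 = 8*2 = 16)
1556*(t*23 + (-5 + B)**2) = 1556*(-18*23 + (-5 + 16)**2) = 1556*(-414 + 11**2) = 1556*(-414 + 121) = 1556*(-293) = -455908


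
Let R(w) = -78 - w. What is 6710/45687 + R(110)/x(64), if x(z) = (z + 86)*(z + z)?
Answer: 3340079/24366400 ≈ 0.13708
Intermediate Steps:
x(z) = 2*z*(86 + z) (x(z) = (86 + z)*(2*z) = 2*z*(86 + z))
6710/45687 + R(110)/x(64) = 6710/45687 + (-78 - 1*110)/((2*64*(86 + 64))) = 6710*(1/45687) + (-78 - 110)/((2*64*150)) = 6710/45687 - 188/19200 = 6710/45687 - 188*1/19200 = 6710/45687 - 47/4800 = 3340079/24366400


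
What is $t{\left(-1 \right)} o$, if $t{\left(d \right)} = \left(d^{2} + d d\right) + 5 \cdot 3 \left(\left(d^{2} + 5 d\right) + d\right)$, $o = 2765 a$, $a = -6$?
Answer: $1211070$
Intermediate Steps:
$o = -16590$ ($o = 2765 \left(-6\right) = -16590$)
$t{\left(d \right)} = 17 d^{2} + 90 d$ ($t{\left(d \right)} = \left(d^{2} + d^{2}\right) + 15 \left(d^{2} + 6 d\right) = 2 d^{2} + \left(15 d^{2} + 90 d\right) = 17 d^{2} + 90 d$)
$t{\left(-1 \right)} o = - (90 + 17 \left(-1\right)) \left(-16590\right) = - (90 - 17) \left(-16590\right) = \left(-1\right) 73 \left(-16590\right) = \left(-73\right) \left(-16590\right) = 1211070$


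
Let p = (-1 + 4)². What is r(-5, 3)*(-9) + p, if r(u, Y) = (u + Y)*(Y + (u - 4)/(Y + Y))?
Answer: 36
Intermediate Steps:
p = 9 (p = 3² = 9)
r(u, Y) = (Y + u)*(Y + (-4 + u)/(2*Y)) (r(u, Y) = (Y + u)*(Y + (-4 + u)/((2*Y))) = (Y + u)*(Y + (-4 + u)*(1/(2*Y))) = (Y + u)*(Y + (-4 + u)/(2*Y)))
r(-5, 3)*(-9) + p = (-2 + 3² + (½)*(-5) + 3*(-5) + (½)*(-5)²/3 - 2*(-5)/3)*(-9) + 9 = (-2 + 9 - 5/2 - 15 + (½)*(⅓)*25 - 2*(-5)*⅓)*(-9) + 9 = (-2 + 9 - 5/2 - 15 + 25/6 + 10/3)*(-9) + 9 = -3*(-9) + 9 = 27 + 9 = 36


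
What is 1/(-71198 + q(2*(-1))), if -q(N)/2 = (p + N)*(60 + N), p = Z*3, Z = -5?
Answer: -1/69226 ≈ -1.4445e-5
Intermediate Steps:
p = -15 (p = -5*3 = -15)
q(N) = -2*(-15 + N)*(60 + N)
1/(-71198 + q(2*(-1))) = 1/(-71198 + (1800 - 180*(-1) - 2*(2*(-1))²)) = 1/(-71198 + (1800 - 90*(-2) - 2*(-2)²)) = 1/(-71198 + (1800 + 180 - 2*4)) = 1/(-71198 + (1800 + 180 - 8)) = 1/(-71198 + 1972) = 1/(-69226) = -1/69226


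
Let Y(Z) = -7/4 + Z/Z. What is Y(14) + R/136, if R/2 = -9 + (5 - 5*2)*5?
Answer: -5/4 ≈ -1.2500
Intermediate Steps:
Y(Z) = -¾ (Y(Z) = -7*¼ + 1 = -7/4 + 1 = -¾)
R = -68 (R = 2*(-9 + (5 - 5*2)*5) = 2*(-9 + (5 - 10)*5) = 2*(-9 - 5*5) = 2*(-9 - 25) = 2*(-34) = -68)
Y(14) + R/136 = -¾ - 68/136 = -¾ - 68*1/136 = -¾ - ½ = -5/4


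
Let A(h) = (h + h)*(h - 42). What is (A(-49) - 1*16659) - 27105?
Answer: -34846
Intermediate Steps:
A(h) = 2*h*(-42 + h) (A(h) = (2*h)*(-42 + h) = 2*h*(-42 + h))
(A(-49) - 1*16659) - 27105 = (2*(-49)*(-42 - 49) - 1*16659) - 27105 = (2*(-49)*(-91) - 16659) - 27105 = (8918 - 16659) - 27105 = -7741 - 27105 = -34846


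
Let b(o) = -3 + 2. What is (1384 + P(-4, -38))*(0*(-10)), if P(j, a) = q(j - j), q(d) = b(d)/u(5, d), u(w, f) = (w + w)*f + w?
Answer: 0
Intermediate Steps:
b(o) = -1
u(w, f) = w + 2*f*w (u(w, f) = (2*w)*f + w = 2*f*w + w = w + 2*f*w)
q(d) = -1/(5 + 10*d) (q(d) = -1/(5*(1 + 2*d)) = -1/(5 + 10*d))
P(j, a) = -⅕ (P(j, a) = -1/(5 + 10*(j - j)) = -1/(5 + 10*0) = -1/(5 + 0) = -1/5 = -1*⅕ = -⅕)
(1384 + P(-4, -38))*(0*(-10)) = (1384 - ⅕)*(0*(-10)) = (6919/5)*0 = 0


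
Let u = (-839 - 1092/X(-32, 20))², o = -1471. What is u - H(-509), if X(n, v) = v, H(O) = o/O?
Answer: 10161142441/12725 ≈ 7.9852e+5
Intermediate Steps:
H(O) = -1471/O
u = 19963024/25 (u = (-839 - 1092/20)² = (-839 - 1092*1/20)² = (-839 - 273/5)² = (-4468/5)² = 19963024/25 ≈ 7.9852e+5)
u - H(-509) = 19963024/25 - (-1471)/(-509) = 19963024/25 - (-1471)*(-1)/509 = 19963024/25 - 1*1471/509 = 19963024/25 - 1471/509 = 10161142441/12725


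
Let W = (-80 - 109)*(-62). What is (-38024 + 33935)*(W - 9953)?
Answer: -7217085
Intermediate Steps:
W = 11718 (W = -189*(-62) = 11718)
(-38024 + 33935)*(W - 9953) = (-38024 + 33935)*(11718 - 9953) = -4089*1765 = -7217085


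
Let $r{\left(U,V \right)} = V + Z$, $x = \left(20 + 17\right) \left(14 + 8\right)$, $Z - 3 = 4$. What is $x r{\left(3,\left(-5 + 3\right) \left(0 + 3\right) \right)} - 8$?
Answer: $806$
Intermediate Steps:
$Z = 7$ ($Z = 3 + 4 = 7$)
$x = 814$ ($x = 37 \cdot 22 = 814$)
$r{\left(U,V \right)} = 7 + V$ ($r{\left(U,V \right)} = V + 7 = 7 + V$)
$x r{\left(3,\left(-5 + 3\right) \left(0 + 3\right) \right)} - 8 = 814 \left(7 + \left(-5 + 3\right) \left(0 + 3\right)\right) - 8 = 814 \left(7 - 6\right) - 8 = 814 \cdot 1 - 8 = 814 - 8 = 806$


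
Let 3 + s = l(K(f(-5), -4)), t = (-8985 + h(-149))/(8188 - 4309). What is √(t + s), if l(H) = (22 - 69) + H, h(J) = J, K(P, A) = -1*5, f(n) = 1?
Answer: I*√95888449/1293 ≈ 7.5733*I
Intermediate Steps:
K(P, A) = -5
l(H) = -47 + H
t = -9134/3879 (t = (-8985 - 149)/(8188 - 4309) = -9134/3879 ≈ -2.3547)
s = -55 (s = -3 + (-47 - 5) = -3 - 52 = -55)
√(t + s) = √(-9134/3879 - 55) = √(-222479/3879) = I*√95888449/1293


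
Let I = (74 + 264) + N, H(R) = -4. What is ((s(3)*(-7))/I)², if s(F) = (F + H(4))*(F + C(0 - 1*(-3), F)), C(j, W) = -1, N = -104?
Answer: 49/13689 ≈ 0.0035795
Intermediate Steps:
I = 234 (I = (74 + 264) - 104 = 338 - 104 = 234)
s(F) = (-1 + F)*(-4 + F) (s(F) = (F - 4)*(F - 1) = (-4 + F)*(-1 + F) = (-1 + F)*(-4 + F))
((s(3)*(-7))/I)² = (((4 + 3² - 5*3)*(-7))/234)² = (((4 + 9 - 15)*(-7))*(1/234))² = (-2*(-7)*(1/234))² = (14*(1/234))² = (7/117)² = 49/13689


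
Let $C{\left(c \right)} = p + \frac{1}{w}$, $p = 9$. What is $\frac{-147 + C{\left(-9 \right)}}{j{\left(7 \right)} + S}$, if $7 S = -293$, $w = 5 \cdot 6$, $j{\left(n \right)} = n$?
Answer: $\frac{28973}{7320} \approx 3.9581$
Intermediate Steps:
$w = 30$
$S = - \frac{293}{7}$ ($S = \frac{1}{7} \left(-293\right) = - \frac{293}{7} \approx -41.857$)
$C{\left(c \right)} = \frac{271}{30}$ ($C{\left(c \right)} = 9 + \frac{1}{30} = \frac{271}{30}$)
$\frac{-147 + C{\left(-9 \right)}}{j{\left(7 \right)} + S} = \frac{-147 + \frac{271}{30}}{7 - \frac{293}{7}} = - \frac{4139}{30 \left(- \frac{244}{7}\right)} = \left(- \frac{4139}{30}\right) \left(- \frac{7}{244}\right) = \frac{28973}{7320}$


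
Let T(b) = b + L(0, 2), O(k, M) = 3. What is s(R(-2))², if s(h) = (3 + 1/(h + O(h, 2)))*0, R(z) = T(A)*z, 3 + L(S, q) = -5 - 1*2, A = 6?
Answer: 0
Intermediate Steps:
L(S, q) = -10 (L(S, q) = -3 + (-5 - 1*2) = -3 + (-5 - 2) = -3 - 7 = -10)
T(b) = -10 + b (T(b) = b - 10 = -10 + b)
R(z) = -4*z (R(z) = (-10 + 6)*z = -4*z)
s(h) = 0 (s(h) = (3 + 1/(h + 3))*0 = (3 + 1/(3 + h))*0 = 0)
s(R(-2))² = 0² = 0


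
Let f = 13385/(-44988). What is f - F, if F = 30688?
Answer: -1380605129/44988 ≈ -30688.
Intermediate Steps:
f = -13385/44988 (f = 13385*(-1/44988) = -13385/44988 ≈ -0.29752)
f - F = -13385/44988 - 1*30688 = -13385/44988 - 30688 = -1380605129/44988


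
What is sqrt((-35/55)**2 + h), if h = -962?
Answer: I*sqrt(116353)/11 ≈ 31.01*I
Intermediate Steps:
sqrt((-35/55)**2 + h) = sqrt((-35/55)**2 - 962) = sqrt((-35*1/55)**2 - 962) = sqrt((-7/11)**2 - 962) = sqrt(49/121 - 962) = sqrt(-116353/121) = I*sqrt(116353)/11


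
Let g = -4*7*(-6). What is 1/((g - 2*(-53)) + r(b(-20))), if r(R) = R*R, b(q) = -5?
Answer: 1/299 ≈ 0.0033445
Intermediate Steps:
r(R) = R²
g = 168 (g = -28*(-6) = 168)
1/((g - 2*(-53)) + r(b(-20))) = 1/((168 - 2*(-53)) + (-5)²) = 1/((168 + 106) + 25) = 1/(274 + 25) = 1/299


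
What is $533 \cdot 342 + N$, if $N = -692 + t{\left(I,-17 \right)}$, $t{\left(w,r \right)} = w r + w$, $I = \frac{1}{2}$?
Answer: $181586$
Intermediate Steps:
$I = \frac{1}{2} \approx 0.5$
$t{\left(w,r \right)} = w + r w$ ($t{\left(w,r \right)} = r w + w = w + r w$)
$N = -700$ ($N = -692 + \frac{1 - 17}{2} = -692 + \frac{1}{2} \left(-16\right) = -692 - 8 = -700$)
$533 \cdot 342 + N = 533 \cdot 342 - 700 = 182286 - 700 = 181586$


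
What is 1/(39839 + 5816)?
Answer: 1/45655 ≈ 2.1903e-5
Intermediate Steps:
1/(39839 + 5816) = 1/45655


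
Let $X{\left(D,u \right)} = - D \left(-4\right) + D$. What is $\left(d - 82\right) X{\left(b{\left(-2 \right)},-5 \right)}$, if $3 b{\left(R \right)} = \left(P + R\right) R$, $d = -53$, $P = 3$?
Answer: $450$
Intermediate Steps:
$b{\left(R \right)} = \frac{R \left(3 + R\right)}{3}$ ($b{\left(R \right)} = \frac{\left(3 + R\right) R}{3} = \frac{R \left(3 + R\right)}{3}$)
$X{\left(D,u \right)} = 5 D$ ($X{\left(D,u \right)} = 4 D + D = 5 D$)
$\left(d - 82\right) X{\left(b{\left(-2 \right)},-5 \right)} = \left(-53 - 82\right) 5 \cdot \frac{1}{3} \left(-2\right) \left(3 - 2\right) = - 135 \cdot 5 \cdot \frac{1}{3} \left(-2\right) 1 = - 135 \cdot 5 \left(- \frac{2}{3}\right) = \left(-135\right) \left(- \frac{10}{3}\right) = 450$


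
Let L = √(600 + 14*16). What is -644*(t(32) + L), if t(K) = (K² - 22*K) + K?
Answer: -226688 - 1288*√206 ≈ -2.4517e+5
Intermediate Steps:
t(K) = K² - 21*K
L = 2*√206 (L = √(600 + 224) = √824 = 2*√206 ≈ 28.705)
-644*(t(32) + L) = -644*(32*(-21 + 32) + 2*√206) = -644*(32*11 + 2*√206) = -644*(352 + 2*√206) = -226688 - 1288*√206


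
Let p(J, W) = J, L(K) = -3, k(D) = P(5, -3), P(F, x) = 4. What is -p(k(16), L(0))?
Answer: -4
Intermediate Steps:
k(D) = 4
-p(k(16), L(0)) = -1*4 = -4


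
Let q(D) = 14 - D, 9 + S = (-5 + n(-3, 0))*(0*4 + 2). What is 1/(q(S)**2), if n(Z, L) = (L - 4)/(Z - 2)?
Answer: 25/24649 ≈ 0.0010142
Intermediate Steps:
n(Z, L) = (-4 + L)/(-2 + Z)
S = -87/5 (S = -9 + (-5 + (-4 + 0)/(-2 - 3))*(0*4 + 2) = -9 + (-5 - 4/(-5))*(0 + 2) = -9 + (-5 - 1/5*(-4))*2 = -9 + (-5 + 4/5)*2 = -9 - 21/5*2 = -9 - 42/5 = -87/5 ≈ -17.400)
1/(q(S)**2) = 1/((14 - 1*(-87/5))**2) = 1/((14 + 87/5)**2) = 1/((157/5)**2) = 1/(24649/25) = 25/24649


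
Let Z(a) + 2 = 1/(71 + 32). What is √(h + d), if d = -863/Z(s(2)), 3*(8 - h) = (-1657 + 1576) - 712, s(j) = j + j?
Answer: 2*√66750870/615 ≈ 26.569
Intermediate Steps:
s(j) = 2*j
Z(a) = -205/103 (Z(a) = -2 + 1/(71 + 32) = -2 + 1/103 = -205/103)
h = 817/3 (h = 8 - ((-1657 + 1576) - 712)/3 = 8 - (-81 - 712)/3 = 8 - ⅓*(-793) = 8 + 793/3 = 817/3 ≈ 272.33)
d = 88889/205 (d = -863/(-205/103) = -863*(-103/205) = 88889/205 ≈ 433.60)
√(h + d) = √(817/3 + 88889/205) = √(434152/615) = 2*√66750870/615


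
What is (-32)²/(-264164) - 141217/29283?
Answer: -9333608345/1933878603 ≈ -4.8264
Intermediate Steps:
(-32)²/(-264164) - 141217/29283 = 1024*(-1/264164) - 141217*1/29283 = -256/66041 - 141217/29283 = -9333608345/1933878603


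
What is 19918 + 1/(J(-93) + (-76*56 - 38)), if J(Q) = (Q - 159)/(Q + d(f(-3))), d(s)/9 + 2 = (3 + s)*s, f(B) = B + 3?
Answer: 3162858855/158794 ≈ 19918.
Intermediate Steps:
f(B) = 3 + B
d(s) = -18 + 9*s*(3 + s) (d(s) = -18 + 9*((3 + s)*s) = -18 + 9*(s*(3 + s)) = -18 + 9*s*(3 + s))
J(Q) = (-159 + Q)/(-18 + Q) (J(Q) = (Q - 159)/(Q + (-18 + 9*(3 - 3)² + 27*(3 - 3))) = (-159 + Q)/(Q + (-18 + 9*0² + 27*0)) = (-159 + Q)/(Q + (-18 + 9*0 + 0)) = (-159 + Q)/(Q + (-18 + 0 + 0)) = (-159 + Q)/(Q - 18) = (-159 + Q)/(-18 + Q))
19918 + 1/(J(-93) + (-76*56 - 38)) = 19918 + 1/((-159 - 93)/(-18 - 93) + (-76*56 - 38)) = 19918 + 1/(-252/(-111) + (-4256 - 38)) = 19918 + 1/(-1/111*(-252) - 4294) = 19918 + 1/(84/37 - 4294) = 19918 + 1/(-158794/37) = 19918 - 37/158794 = 3162858855/158794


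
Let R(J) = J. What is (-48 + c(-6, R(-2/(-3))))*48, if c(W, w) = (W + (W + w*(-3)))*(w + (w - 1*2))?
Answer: -1856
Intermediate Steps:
c(W, w) = (-2 + 2*w)*(-3*w + 2*W) (c(W, w) = (W + (W - 3*w))*(w + (w - 2)) = (-3*w + 2*W)*(w + (-2 + w)) = (-3*w + 2*W)*(-2 + 2*w) = (-2 + 2*w)*(-3*w + 2*W))
(-48 + c(-6, R(-2/(-3))))*48 = (-48 + (-6*(-2/(-3))² - 4*(-6) + 6*(-2/(-3)) + 4*(-6)*(-2/(-3))))*48 = (-48 + (-6*(-2*(-⅓))² + 24 + 6*(-2*(-⅓)) + 4*(-6)*(-2*(-⅓))))*48 = (-48 + (-6*(⅔)² + 24 + 6*(⅔) + 4*(-6)*(⅔)))*48 = (-48 + (-6*4/9 + 24 + 4 - 16))*48 = (-48 + (-8/3 + 24 + 4 - 16))*48 = (-48 + 28/3)*48 = -116/3*48 = -1856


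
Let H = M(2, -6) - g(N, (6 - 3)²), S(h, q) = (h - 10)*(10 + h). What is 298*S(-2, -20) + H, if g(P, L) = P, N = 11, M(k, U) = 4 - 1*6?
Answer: -28621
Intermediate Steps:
M(k, U) = -2 (M(k, U) = 4 - 6 = -2)
S(h, q) = (-10 + h)*(10 + h)
H = -13 (H = -2 - 1*11 = -2 - 11 = -13)
298*S(-2, -20) + H = 298*(-100 + (-2)²) - 13 = 298*(-100 + 4) - 13 = 298*(-96) - 13 = -28608 - 13 = -28621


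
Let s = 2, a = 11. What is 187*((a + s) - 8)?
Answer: 935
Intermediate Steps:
187*((a + s) - 8) = 187*((11 + 2) - 8) = 187*(13 - 8) = 187*5 = 935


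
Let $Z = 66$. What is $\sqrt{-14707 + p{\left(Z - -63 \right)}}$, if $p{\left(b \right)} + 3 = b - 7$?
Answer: $2 i \sqrt{3647} \approx 120.78 i$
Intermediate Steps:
$p{\left(b \right)} = -10 + b$ ($p{\left(b \right)} = -3 + \left(b - 7\right) = -3 + \left(-7 + b\right) = -10 + b$)
$\sqrt{-14707 + p{\left(Z - -63 \right)}} = \sqrt{-14707 + \left(-10 + \left(66 - -63\right)\right)} = \sqrt{-14707 + \left(-10 + \left(66 + 63\right)\right)} = \sqrt{-14707 + \left(-10 + 129\right)} = \sqrt{-14707 + 119} = \sqrt{-14588} = 2 i \sqrt{3647}$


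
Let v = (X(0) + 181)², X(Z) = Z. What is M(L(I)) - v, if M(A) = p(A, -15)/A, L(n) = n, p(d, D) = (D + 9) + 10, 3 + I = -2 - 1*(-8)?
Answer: -98279/3 ≈ -32760.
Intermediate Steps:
I = 3 (I = -3 + (-2 - 1*(-8)) = -3 + (-2 + 8) = -3 + 6 = 3)
p(d, D) = 19 + D (p(d, D) = (9 + D) + 10 = 19 + D)
v = 32761 (v = (0 + 181)² = 181² = 32761)
M(A) = 4/A (M(A) = (19 - 15)/A = 4/A)
M(L(I)) - v = 4/3 - 1*32761 = 4*(⅓) - 32761 = 4/3 - 32761 = -98279/3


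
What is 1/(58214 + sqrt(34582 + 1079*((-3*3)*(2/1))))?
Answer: 29107/1694427318 - sqrt(3790)/1694427318 ≈ 1.7142e-5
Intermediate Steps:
1/(58214 + sqrt(34582 + 1079*((-3*3)*(2/1)))) = 1/(58214 + sqrt(34582 + 1079*(-18))) = 1/(58214 + sqrt(34582 - 19422)) = 1/(58214 + sqrt(15160)) = 1/(58214 + 2*sqrt(3790))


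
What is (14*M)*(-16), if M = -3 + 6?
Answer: -672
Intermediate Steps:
M = 3
(14*M)*(-16) = (14*3)*(-16) = 42*(-16) = -672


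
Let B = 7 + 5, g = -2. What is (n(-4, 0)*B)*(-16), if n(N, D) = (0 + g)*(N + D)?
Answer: -1536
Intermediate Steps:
n(N, D) = -2*D - 2*N (n(N, D) = (0 - 2)*(N + D) = -2*(D + N) = -2*D - 2*N)
B = 12
(n(-4, 0)*B)*(-16) = ((-2*0 - 2*(-4))*12)*(-16) = ((0 + 8)*12)*(-16) = (8*12)*(-16) = 96*(-16) = -1536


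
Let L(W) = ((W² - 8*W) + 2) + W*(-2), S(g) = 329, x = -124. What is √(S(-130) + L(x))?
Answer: 3*√1883 ≈ 130.18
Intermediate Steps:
L(W) = 2 + W² - 10*W (L(W) = (2 + W² - 8*W) - 2*W = 2 + W² - 10*W)
√(S(-130) + L(x)) = √(329 + (2 + (-124)² - 10*(-124))) = √(329 + (2 + 15376 + 1240)) = √(329 + 16618) = √16947 = 3*√1883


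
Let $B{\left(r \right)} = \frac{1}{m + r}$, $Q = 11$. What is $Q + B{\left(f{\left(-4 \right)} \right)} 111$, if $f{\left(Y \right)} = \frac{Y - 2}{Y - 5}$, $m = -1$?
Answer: $-322$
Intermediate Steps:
$f{\left(Y \right)} = \frac{-2 + Y}{-5 + Y}$
$B{\left(r \right)} = \frac{1}{-1 + r}$
$Q + B{\left(f{\left(-4 \right)} \right)} 111 = 11 + \frac{1}{-1 + \frac{-2 - 4}{-5 - 4}} \cdot 111 = 11 + \frac{1}{-1 + \frac{1}{-9} \left(-6\right)} 111 = 11 + \frac{1}{-1 - - \frac{2}{3}} \cdot 111 = 11 + \frac{1}{-1 + \frac{2}{3}} \cdot 111 = 11 + \frac{1}{- \frac{1}{3}} \cdot 111 = 11 - 333 = -322$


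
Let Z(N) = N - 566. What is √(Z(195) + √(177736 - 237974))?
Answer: √(-371 + I*√60238) ≈ 6.076 + 20.197*I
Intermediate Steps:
Z(N) = -566 + N
√(Z(195) + √(177736 - 237974)) = √((-566 + 195) + √(177736 - 237974)) = √(-371 + √(-60238)) = √(-371 + I*√60238)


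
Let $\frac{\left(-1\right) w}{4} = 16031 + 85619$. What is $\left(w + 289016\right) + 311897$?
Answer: $194313$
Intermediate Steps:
$w = -406600$ ($w = - 4 \left(16031 + 85619\right) = \left(-4\right) 101650 = -406600$)
$\left(w + 289016\right) + 311897 = \left(-406600 + 289016\right) + 311897 = -117584 + 311897 = 194313$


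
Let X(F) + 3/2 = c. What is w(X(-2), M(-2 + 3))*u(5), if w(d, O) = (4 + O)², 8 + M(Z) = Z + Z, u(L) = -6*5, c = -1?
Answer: -120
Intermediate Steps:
u(L) = -30
X(F) = -5/2 (X(F) = -3/2 - 1 = -5/2)
M(Z) = -8 + 2*Z (M(Z) = -8 + (Z + Z) = -8 + 2*Z)
w(X(-2), M(-2 + 3))*u(5) = (4 + (-8 + 2*(-2 + 3)))²*(-30) = (4 + (-8 + 2*1))²*(-30) = (4 + (-8 + 2))²*(-30) = (4 - 6)²*(-30) = (-2)²*(-30) = 4*(-30) = -120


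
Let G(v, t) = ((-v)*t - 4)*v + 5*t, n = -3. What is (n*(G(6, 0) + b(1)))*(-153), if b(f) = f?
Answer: -10557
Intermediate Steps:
G(v, t) = 5*t + v*(-4 - t*v) (G(v, t) = (-t*v - 4)*v + 5*t = (-4 - t*v)*v + 5*t = v*(-4 - t*v) + 5*t = 5*t + v*(-4 - t*v))
(n*(G(6, 0) + b(1)))*(-153) = -3*((-4*6 + 5*0 - 1*0*6²) + 1)*(-153) = -3*((-24 + 0 - 1*0*36) + 1)*(-153) = -3*((-24 + 0 + 0) + 1)*(-153) = -3*(-24 + 1)*(-153) = -3*(-23)*(-153) = 69*(-153) = -10557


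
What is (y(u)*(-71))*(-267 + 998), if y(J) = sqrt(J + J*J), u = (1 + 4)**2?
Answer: -259505*sqrt(26) ≈ -1.3232e+6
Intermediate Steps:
u = 25 (u = 5**2 = 25)
y(J) = sqrt(J + J**2)
(y(u)*(-71))*(-267 + 998) = (sqrt(25*(1 + 25))*(-71))*(-267 + 998) = (sqrt(25*26)*(-71))*731 = (sqrt(650)*(-71))*731 = ((5*sqrt(26))*(-71))*731 = -355*sqrt(26)*731 = -259505*sqrt(26)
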